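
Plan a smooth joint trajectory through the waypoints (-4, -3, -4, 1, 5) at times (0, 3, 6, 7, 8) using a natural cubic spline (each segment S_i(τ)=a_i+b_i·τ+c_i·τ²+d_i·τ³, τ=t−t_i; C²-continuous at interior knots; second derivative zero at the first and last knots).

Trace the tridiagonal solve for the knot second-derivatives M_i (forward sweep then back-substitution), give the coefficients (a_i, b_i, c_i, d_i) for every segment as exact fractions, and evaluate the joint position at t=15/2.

Δ: Δ0=1/3, Δ1=-1/3, Δ2=5, Δ3=4
row 1: diag=12, rhs=-4; c'=1/4, d'=-1/3
row 2: denom=8−3·1/4=29/4; d'=(32−3·-1/3)/(29/4)=132/29
row 3: denom=4−1·4/29=112/29; d'=(-6−1·132/29)/(112/29)=-153/56
back: M3=-153/56
back: M2=132/29−4/29·-153/56=69/14
back: M1=-1/3−1/4·69/14=-263/168
M: M0=0, M1=-263/168, M2=69/14, M3=-153/56, M4=0
seg 0: a=-4, c=M0/2=0, d=(M1−M0)/(6·3)=-263/3024, b=Δ0−h0·(2M0+M1)/6=125/112
seg 1: a=-3, c=M1/2=-263/336, d=(M2−M1)/(6·3)=1091/3024, b=Δ1−h1·(2M1+M2)/6=-69/56
seg 2: a=-4, c=M2/2=69/28, d=(M3−M2)/(6·1)=-143/112, b=Δ2−h2·(2M2+M3)/6=61/16
seg 3: a=1, c=M3/2=-153/112, d=(M4−M3)/(6·1)=51/112, b=Δ3−h3·(2M3+M4)/6=275/56
t_q=15/2 → seg 3, τ=1/2; S=1+275/56·τ+-153/112·τ²+51/112·τ³=2841/896

  seg 0: a=-4 b=125/112 c=0 d=-263/3024
  seg 1: a=-3 b=-69/56 c=-263/336 d=1091/3024
  seg 2: a=-4 b=61/16 c=69/28 d=-143/112
  seg 3: a=1 b=275/56 c=-153/112 d=51/112
S(15/2) = 2841/896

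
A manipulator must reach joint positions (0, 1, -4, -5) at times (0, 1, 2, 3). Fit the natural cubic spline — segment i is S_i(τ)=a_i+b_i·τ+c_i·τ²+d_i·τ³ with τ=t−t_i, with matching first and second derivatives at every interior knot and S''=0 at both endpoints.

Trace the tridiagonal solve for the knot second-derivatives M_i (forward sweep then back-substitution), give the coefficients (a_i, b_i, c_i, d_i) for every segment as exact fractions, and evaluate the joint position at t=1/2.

  seg 0: a=0 b=43/15 c=0 d=-28/15
  seg 1: a=1 b=-41/15 c=-28/5 d=10/3
  seg 2: a=-4 b=-59/15 c=22/5 d=-22/15
S(1/2) = 6/5

Δ: Δ0=1, Δ1=-5, Δ2=-1
row 1: diag=4, rhs=-36; c'=1/4, d'=-9
row 2: denom=4−1·1/4=15/4; d'=(24−1·-9)/(15/4)=44/5
back: M2=44/5
back: M1=-9−1/4·44/5=-56/5
M: M0=0, M1=-56/5, M2=44/5, M3=0
seg 0: a=0, c=M0/2=0, d=(M1−M0)/(6·1)=-28/15, b=Δ0−h0·(2M0+M1)/6=43/15
seg 1: a=1, c=M1/2=-28/5, d=(M2−M1)/(6·1)=10/3, b=Δ1−h1·(2M1+M2)/6=-41/15
seg 2: a=-4, c=M2/2=22/5, d=(M3−M2)/(6·1)=-22/15, b=Δ2−h2·(2M2+M3)/6=-59/15
t_q=1/2 → seg 0, τ=1/2; S=0+43/15·τ+0·τ²+-28/15·τ³=6/5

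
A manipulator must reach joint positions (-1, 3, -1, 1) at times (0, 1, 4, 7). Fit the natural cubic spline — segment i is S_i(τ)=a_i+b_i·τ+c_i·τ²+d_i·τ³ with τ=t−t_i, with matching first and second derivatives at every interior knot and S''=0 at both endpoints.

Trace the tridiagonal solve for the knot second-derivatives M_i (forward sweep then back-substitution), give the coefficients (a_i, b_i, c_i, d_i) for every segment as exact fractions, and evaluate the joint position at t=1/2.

  seg 0: a=-1 b=418/87 c=0 d=-70/87
  seg 1: a=3 b=208/87 c=-70/29 d=34/87
  seg 2: a=-1 b=-134/87 c=32/29 d=-32/261
S(1/2) = 151/116

Δ: Δ0=4, Δ1=-4/3, Δ2=2/3
row 1: diag=8, rhs=-32; c'=3/8, d'=-4
row 2: denom=12−3·3/8=87/8; d'=(12−3·-4)/(87/8)=64/29
back: M2=64/29
back: M1=-4−3/8·64/29=-140/29
M: M0=0, M1=-140/29, M2=64/29, M3=0
seg 0: a=-1, c=M0/2=0, d=(M1−M0)/(6·1)=-70/87, b=Δ0−h0·(2M0+M1)/6=418/87
seg 1: a=3, c=M1/2=-70/29, d=(M2−M1)/(6·3)=34/87, b=Δ1−h1·(2M1+M2)/6=208/87
seg 2: a=-1, c=M2/2=32/29, d=(M3−M2)/(6·3)=-32/261, b=Δ2−h2·(2M2+M3)/6=-134/87
t_q=1/2 → seg 0, τ=1/2; S=-1+418/87·τ+0·τ²+-70/87·τ³=151/116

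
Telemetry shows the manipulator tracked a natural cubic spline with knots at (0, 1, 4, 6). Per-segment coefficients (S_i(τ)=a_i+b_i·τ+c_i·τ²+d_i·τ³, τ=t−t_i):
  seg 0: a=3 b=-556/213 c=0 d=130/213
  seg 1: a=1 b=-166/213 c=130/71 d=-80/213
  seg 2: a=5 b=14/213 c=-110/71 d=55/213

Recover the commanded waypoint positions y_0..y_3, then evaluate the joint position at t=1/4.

y_0=3 y_1=1 y_2=5 y_3=1
S(1/4) = 5355/2272

y_0 = S_0(0) = a_0 = 3
y_1 = S_1(0) = a_1 = 1
y_2 = S_2(0) = a_2 = 5
y_3 = S_2(2) = 1
t_q=1/4 is in segment 0 (τ=1/4); S_0(τ)=5355/2272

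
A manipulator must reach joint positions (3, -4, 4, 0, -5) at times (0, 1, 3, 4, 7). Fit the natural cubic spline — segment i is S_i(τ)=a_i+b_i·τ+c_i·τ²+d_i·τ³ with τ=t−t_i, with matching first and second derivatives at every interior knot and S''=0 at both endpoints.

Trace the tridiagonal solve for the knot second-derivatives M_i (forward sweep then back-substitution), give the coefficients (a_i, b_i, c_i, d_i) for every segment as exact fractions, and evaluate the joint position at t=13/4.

Δ: Δ0=-7, Δ1=4, Δ2=-4, Δ3=-5/3
row 1: diag=6, rhs=66; c'=1/3, d'=11
row 2: denom=6−2·1/3=16/3; d'=(-48−2·11)/(16/3)=-105/8
row 3: denom=8−1·3/16=125/16; d'=(14−1·-105/8)/(125/16)=434/125
back: M3=434/125
back: M2=-105/8−3/16·434/125=-1722/125
back: M1=11−1/3·-1722/125=1949/125
M: M0=0, M1=1949/125, M2=-1722/125, M3=434/125, M4=0
seg 0: a=3, c=M0/2=0, d=(M1−M0)/(6·1)=1949/750, b=Δ0−h0·(2M0+M1)/6=-7199/750
seg 1: a=-4, c=M1/2=1949/250, d=(M2−M1)/(6·2)=-3671/1500, b=Δ1−h1·(2M1+M2)/6=-676/375
seg 2: a=4, c=M2/2=-861/125, d=(M3−M2)/(6·1)=1078/375, b=Δ2−h2·(2M2+M3)/6=1/75
seg 3: a=0, c=M3/2=217/125, d=(M4−M3)/(6·3)=-217/1125, b=Δ3−h3·(2M3+M4)/6=-1927/375
t_q=13/4 → seg 2, τ=1/4; S=4+1/75·τ+-861/125·τ²+1078/375·τ³=14471/4000

  seg 0: a=3 b=-7199/750 c=0 d=1949/750
  seg 1: a=-4 b=-676/375 c=1949/250 d=-3671/1500
  seg 2: a=4 b=1/75 c=-861/125 d=1078/375
  seg 3: a=0 b=-1927/375 c=217/125 d=-217/1125
S(13/4) = 14471/4000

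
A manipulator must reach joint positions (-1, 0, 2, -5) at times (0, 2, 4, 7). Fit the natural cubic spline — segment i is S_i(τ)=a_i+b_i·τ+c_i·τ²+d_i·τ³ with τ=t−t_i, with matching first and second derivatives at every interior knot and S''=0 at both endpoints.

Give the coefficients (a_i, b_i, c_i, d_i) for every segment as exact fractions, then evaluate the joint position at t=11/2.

  seg 0: a=-1 b=11/57 c=0 d=35/456
  seg 1: a=0 b=127/114 c=35/76 d=-59/228
  seg 2: a=2 b=-17/114 c=-83/76 d=83/684
S(11/2) = -165/608

Δ: Δ0=1/2, Δ1=1, Δ2=-7/3
row 1: diag=8, rhs=3; c'=1/4, d'=3/8
row 2: denom=10−2·1/4=19/2; d'=(-20−2·3/8)/(19/2)=-83/38
back: M2=-83/38
back: M1=3/8−1/4·-83/38=35/38
M: M0=0, M1=35/38, M2=-83/38, M3=0
seg 0: a=-1, c=M0/2=0, d=(M1−M0)/(6·2)=35/456, b=Δ0−h0·(2M0+M1)/6=11/57
seg 1: a=0, c=M1/2=35/76, d=(M2−M1)/(6·2)=-59/228, b=Δ1−h1·(2M1+M2)/6=127/114
seg 2: a=2, c=M2/2=-83/76, d=(M3−M2)/(6·3)=83/684, b=Δ2−h2·(2M2+M3)/6=-17/114
t_q=11/2 → seg 2, τ=3/2; S=2+-17/114·τ+-83/76·τ²+83/684·τ³=-165/608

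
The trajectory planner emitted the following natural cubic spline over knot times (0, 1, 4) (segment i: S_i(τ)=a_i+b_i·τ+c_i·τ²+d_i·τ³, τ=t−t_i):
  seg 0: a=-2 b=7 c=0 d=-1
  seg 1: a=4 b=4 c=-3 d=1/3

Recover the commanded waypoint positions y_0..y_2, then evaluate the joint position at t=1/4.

y_0 = S_0(0) = a_0 = -2
y_1 = S_1(0) = a_1 = 4
y_2 = S_1(3) = -2
t_q=1/4 is in segment 0 (τ=1/4); S_0(τ)=-17/64

y_0=-2 y_1=4 y_2=-2
S(1/4) = -17/64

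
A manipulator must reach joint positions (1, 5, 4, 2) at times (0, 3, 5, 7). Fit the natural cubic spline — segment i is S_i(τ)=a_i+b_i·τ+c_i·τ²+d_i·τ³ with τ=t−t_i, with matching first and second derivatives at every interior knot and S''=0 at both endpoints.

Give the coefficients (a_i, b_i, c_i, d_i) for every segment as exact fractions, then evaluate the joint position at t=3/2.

  seg 0: a=1 b=427/228 c=0 d=-41/684
  seg 1: a=5 b=29/114 c=-41/76 d=37/456
  seg 2: a=4 b=-53/57 c=-1/19 d=1/114
S(3/2) = 2193/608

Δ: Δ0=4/3, Δ1=-1/2, Δ2=-1
row 1: diag=10, rhs=-11; c'=1/5, d'=-11/10
row 2: denom=8−2·1/5=38/5; d'=(-3−2·-11/10)/(38/5)=-2/19
back: M2=-2/19
back: M1=-11/10−1/5·-2/19=-41/38
M: M0=0, M1=-41/38, M2=-2/19, M3=0
seg 0: a=1, c=M0/2=0, d=(M1−M0)/(6·3)=-41/684, b=Δ0−h0·(2M0+M1)/6=427/228
seg 1: a=5, c=M1/2=-41/76, d=(M2−M1)/(6·2)=37/456, b=Δ1−h1·(2M1+M2)/6=29/114
seg 2: a=4, c=M2/2=-1/19, d=(M3−M2)/(6·2)=1/114, b=Δ2−h2·(2M2+M3)/6=-53/57
t_q=3/2 → seg 0, τ=3/2; S=1+427/228·τ+0·τ²+-41/684·τ³=2193/608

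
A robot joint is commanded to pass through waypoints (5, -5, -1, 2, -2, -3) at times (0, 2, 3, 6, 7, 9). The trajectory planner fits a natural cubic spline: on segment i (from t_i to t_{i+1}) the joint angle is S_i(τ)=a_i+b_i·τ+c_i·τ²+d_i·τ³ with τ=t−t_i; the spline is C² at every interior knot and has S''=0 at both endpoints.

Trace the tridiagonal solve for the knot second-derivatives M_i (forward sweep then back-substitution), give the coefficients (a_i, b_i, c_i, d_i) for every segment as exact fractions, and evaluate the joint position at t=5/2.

  seg 0: a=5 b=-15302/1885 c=0 d=5877/7540
  seg 1: a=-5 b=2329/1885 c=17631/3770 d=-7209/3770
  seg 2: a=-1 b=18293/3770 c=-1998/1885 d=-13/174
  seg 3: a=2 b=-6644/1885 c=-6531/3770 d=4739/3770
  seg 4: a=-2 b=-12133/3770 c=3843/1885 d=-1281/3770
S(5/2) = -20823/6032

Δ: Δ0=-5, Δ1=4, Δ2=1, Δ3=-4, Δ4=-1/2
row 1: diag=6, rhs=54; c'=1/6, d'=9
row 2: denom=8−1·1/6=47/6; d'=(-18−1·9)/(47/6)=-162/47
row 3: denom=8−3·18/47=322/47; d'=(-30−3·-162/47)/(322/47)=-66/23
row 4: denom=6−1·47/322=1885/322; d'=(21−1·-66/23)/(1885/322)=7686/1885
back: M4=7686/1885
back: M3=-66/23−47/322·7686/1885=-6531/1885
back: M2=-162/47−18/47·-6531/1885=-3996/1885
back: M1=9−1/6·-3996/1885=17631/1885
M: M0=0, M1=17631/1885, M2=-3996/1885, M3=-6531/1885, M4=7686/1885, M5=0
seg 0: a=5, c=M0/2=0, d=(M1−M0)/(6·2)=5877/7540, b=Δ0−h0·(2M0+M1)/6=-15302/1885
seg 1: a=-5, c=M1/2=17631/3770, d=(M2−M1)/(6·1)=-7209/3770, b=Δ1−h1·(2M1+M2)/6=2329/1885
seg 2: a=-1, c=M2/2=-1998/1885, d=(M3−M2)/(6·3)=-13/174, b=Δ2−h2·(2M2+M3)/6=18293/3770
seg 3: a=2, c=M3/2=-6531/3770, d=(M4−M3)/(6·1)=4739/3770, b=Δ3−h3·(2M3+M4)/6=-6644/1885
seg 4: a=-2, c=M4/2=3843/1885, d=(M5−M4)/(6·2)=-1281/3770, b=Δ4−h4·(2M4+M5)/6=-12133/3770
t_q=5/2 → seg 1, τ=1/2; S=-5+2329/1885·τ+17631/3770·τ²+-7209/3770·τ³=-20823/6032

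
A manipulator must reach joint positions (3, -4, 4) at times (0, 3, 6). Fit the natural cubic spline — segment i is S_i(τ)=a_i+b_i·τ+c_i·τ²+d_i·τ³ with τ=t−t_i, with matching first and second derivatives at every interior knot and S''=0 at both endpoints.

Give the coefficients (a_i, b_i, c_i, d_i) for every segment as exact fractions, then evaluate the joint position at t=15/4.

Δ: Δ0=-7/3, Δ1=8/3
row 1: diag=12, rhs=30; c'=1/4, d'=5/2
back: M1=5/2
M: M0=0, M1=5/2, M2=0
seg 0: a=3, c=M0/2=0, d=(M1−M0)/(6·3)=5/36, b=Δ0−h0·(2M0+M1)/6=-43/12
seg 1: a=-4, c=M1/2=5/4, d=(M2−M1)/(6·3)=-5/36, b=Δ1−h1·(2M1+M2)/6=1/6
t_q=15/4 → seg 1, τ=3/4; S=-4+1/6·τ+5/4·τ²+-5/36·τ³=-827/256

  seg 0: a=3 b=-43/12 c=0 d=5/36
  seg 1: a=-4 b=1/6 c=5/4 d=-5/36
S(15/4) = -827/256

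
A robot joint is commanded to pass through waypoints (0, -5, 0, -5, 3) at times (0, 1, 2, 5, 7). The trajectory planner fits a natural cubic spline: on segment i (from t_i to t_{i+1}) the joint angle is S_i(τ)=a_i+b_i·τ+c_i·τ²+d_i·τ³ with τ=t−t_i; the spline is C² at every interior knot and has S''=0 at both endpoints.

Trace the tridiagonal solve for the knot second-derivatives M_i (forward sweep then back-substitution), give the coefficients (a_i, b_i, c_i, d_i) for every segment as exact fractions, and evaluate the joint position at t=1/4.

  seg 0: a=0 b=-6491/822 c=0 d=2381/822
  seg 1: a=-5 b=326/411 c=2381/274 d=-3685/822
  seg 2: a=0 b=3883/822 c=-652/137 d=2161/2466
  seg 3: a=-5 b=-70/411 c=857/274 d=-857/1644
S(1/4) = -33825/17536

Δ: Δ0=-5, Δ1=5, Δ2=-5/3, Δ3=4
row 1: diag=4, rhs=60; c'=1/4, d'=15
row 2: denom=8−1·1/4=31/4; d'=(-40−1·15)/(31/4)=-220/31
row 3: denom=10−3·12/31=274/31; d'=(34−3·-220/31)/(274/31)=857/137
back: M3=857/137
back: M2=-220/31−12/31·857/137=-1304/137
back: M1=15−1/4·-1304/137=2381/137
M: M0=0, M1=2381/137, M2=-1304/137, M3=857/137, M4=0
seg 0: a=0, c=M0/2=0, d=(M1−M0)/(6·1)=2381/822, b=Δ0−h0·(2M0+M1)/6=-6491/822
seg 1: a=-5, c=M1/2=2381/274, d=(M2−M1)/(6·1)=-3685/822, b=Δ1−h1·(2M1+M2)/6=326/411
seg 2: a=0, c=M2/2=-652/137, d=(M3−M2)/(6·3)=2161/2466, b=Δ2−h2·(2M2+M3)/6=3883/822
seg 3: a=-5, c=M3/2=857/274, d=(M4−M3)/(6·2)=-857/1644, b=Δ3−h3·(2M3+M4)/6=-70/411
t_q=1/4 → seg 0, τ=1/4; S=0+-6491/822·τ+0·τ²+2381/822·τ³=-33825/17536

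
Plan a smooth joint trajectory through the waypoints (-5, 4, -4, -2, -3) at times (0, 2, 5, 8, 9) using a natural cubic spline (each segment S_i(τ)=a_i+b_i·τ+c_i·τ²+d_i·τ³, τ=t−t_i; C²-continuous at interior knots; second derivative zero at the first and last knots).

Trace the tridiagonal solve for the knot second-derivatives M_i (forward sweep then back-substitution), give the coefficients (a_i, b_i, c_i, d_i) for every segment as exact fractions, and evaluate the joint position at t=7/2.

  seg 0: a=-5 b=838/133 c=0 d=-479/1064
  seg 1: a=4 b=239/266 c=-1437/532 d=7243/14364
  seg 2: a=-4 b=-901/532 c=733/399 d=-5029/14364
  seg 3: a=-2 b=-33/266 c=-699/532 d=233/532
S(7/2) = 591/608

Δ: Δ0=9/2, Δ1=-8/3, Δ2=2/3, Δ3=-1
row 1: diag=10, rhs=-43; c'=3/10, d'=-43/10
row 2: denom=12−3·3/10=111/10; d'=(20−3·-43/10)/(111/10)=329/111
row 3: denom=8−3·10/37=266/37; d'=(-10−3·329/111)/(266/37)=-699/266
back: M3=-699/266
back: M2=329/111−10/37·-699/266=1466/399
back: M1=-43/10−3/10·1466/399=-1437/266
M: M0=0, M1=-1437/266, M2=1466/399, M3=-699/266, M4=0
seg 0: a=-5, c=M0/2=0, d=(M1−M0)/(6·2)=-479/1064, b=Δ0−h0·(2M0+M1)/6=838/133
seg 1: a=4, c=M1/2=-1437/532, d=(M2−M1)/(6·3)=7243/14364, b=Δ1−h1·(2M1+M2)/6=239/266
seg 2: a=-4, c=M2/2=733/399, d=(M3−M2)/(6·3)=-5029/14364, b=Δ2−h2·(2M2+M3)/6=-901/532
seg 3: a=-2, c=M3/2=-699/532, d=(M4−M3)/(6·1)=233/532, b=Δ3−h3·(2M3+M4)/6=-33/266
t_q=7/2 → seg 1, τ=3/2; S=4+239/266·τ+-1437/532·τ²+7243/14364·τ³=591/608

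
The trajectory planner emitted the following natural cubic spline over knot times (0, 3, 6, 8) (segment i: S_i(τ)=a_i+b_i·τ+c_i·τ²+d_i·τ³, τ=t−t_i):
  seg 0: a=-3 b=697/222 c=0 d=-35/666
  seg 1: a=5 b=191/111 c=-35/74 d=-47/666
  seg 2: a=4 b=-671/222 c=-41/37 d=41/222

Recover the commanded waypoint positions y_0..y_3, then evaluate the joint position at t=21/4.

y_0 = S_0(0) = a_0 = -3
y_1 = S_1(0) = a_1 = 5
y_2 = S_2(0) = a_2 = 4
y_3 = S_2(2) = -5
t_q=21/4 is in segment 1 (τ=9/4); S_1(τ)=26869/4736

y_0=-3 y_1=5 y_2=4 y_3=-5
S(21/4) = 26869/4736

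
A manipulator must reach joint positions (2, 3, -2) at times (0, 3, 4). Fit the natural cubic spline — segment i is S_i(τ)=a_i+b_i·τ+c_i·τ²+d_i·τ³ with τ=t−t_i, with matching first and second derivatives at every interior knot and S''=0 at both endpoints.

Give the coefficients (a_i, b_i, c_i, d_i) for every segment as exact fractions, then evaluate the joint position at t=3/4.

  seg 0: a=2 b=7/3 c=0 d=-2/9
  seg 1: a=3 b=-11/3 c=-2 d=2/3
S(3/4) = 117/32

Δ: Δ0=1/3, Δ1=-5
row 1: diag=8, rhs=-32; c'=1/8, d'=-4
back: M1=-4
M: M0=0, M1=-4, M2=0
seg 0: a=2, c=M0/2=0, d=(M1−M0)/(6·3)=-2/9, b=Δ0−h0·(2M0+M1)/6=7/3
seg 1: a=3, c=M1/2=-2, d=(M2−M1)/(6·1)=2/3, b=Δ1−h1·(2M1+M2)/6=-11/3
t_q=3/4 → seg 0, τ=3/4; S=2+7/3·τ+0·τ²+-2/9·τ³=117/32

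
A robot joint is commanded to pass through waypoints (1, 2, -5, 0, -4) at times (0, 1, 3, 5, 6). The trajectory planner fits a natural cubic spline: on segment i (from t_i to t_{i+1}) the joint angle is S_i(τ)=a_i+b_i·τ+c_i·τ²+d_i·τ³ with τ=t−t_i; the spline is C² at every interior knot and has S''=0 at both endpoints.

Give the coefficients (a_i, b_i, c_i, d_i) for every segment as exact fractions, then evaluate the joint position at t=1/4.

  seg 0: a=1 b=67/30 c=0 d=-37/30
  seg 1: a=2 b=-22/15 c=-37/10 d=161/120
  seg 2: a=-5 b=-1/6 c=87/20 d=-181/120
  seg 3: a=0 b=-13/15 c=-47/10 d=47/30
S(1/4) = 197/128

Δ: Δ0=1, Δ1=-7/2, Δ2=5/2, Δ3=-4
row 1: diag=6, rhs=-27; c'=1/3, d'=-9/2
row 2: denom=8−2·1/3=22/3; d'=(36−2·-9/2)/(22/3)=135/22
row 3: denom=6−2·3/11=60/11; d'=(-39−2·135/22)/(60/11)=-47/5
back: M3=-47/5
back: M2=135/22−3/11·-47/5=87/10
back: M1=-9/2−1/3·87/10=-37/5
M: M0=0, M1=-37/5, M2=87/10, M3=-47/5, M4=0
seg 0: a=1, c=M0/2=0, d=(M1−M0)/(6·1)=-37/30, b=Δ0−h0·(2M0+M1)/6=67/30
seg 1: a=2, c=M1/2=-37/10, d=(M2−M1)/(6·2)=161/120, b=Δ1−h1·(2M1+M2)/6=-22/15
seg 2: a=-5, c=M2/2=87/20, d=(M3−M2)/(6·2)=-181/120, b=Δ2−h2·(2M2+M3)/6=-1/6
seg 3: a=0, c=M3/2=-47/10, d=(M4−M3)/(6·1)=47/30, b=Δ3−h3·(2M3+M4)/6=-13/15
t_q=1/4 → seg 0, τ=1/4; S=1+67/30·τ+0·τ²+-37/30·τ³=197/128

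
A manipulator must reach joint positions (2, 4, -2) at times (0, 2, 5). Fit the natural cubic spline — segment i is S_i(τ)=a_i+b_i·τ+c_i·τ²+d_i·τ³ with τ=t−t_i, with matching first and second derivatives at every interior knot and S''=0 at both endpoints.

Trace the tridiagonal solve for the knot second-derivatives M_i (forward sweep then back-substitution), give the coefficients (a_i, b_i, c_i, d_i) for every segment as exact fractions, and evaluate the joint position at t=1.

Δ: Δ0=1, Δ1=-2
row 1: diag=10, rhs=-18; c'=3/10, d'=-9/5
back: M1=-9/5
M: M0=0, M1=-9/5, M2=0
seg 0: a=2, c=M0/2=0, d=(M1−M0)/(6·2)=-3/20, b=Δ0−h0·(2M0+M1)/6=8/5
seg 1: a=4, c=M1/2=-9/10, d=(M2−M1)/(6·3)=1/10, b=Δ1−h1·(2M1+M2)/6=-1/5
t_q=1 → seg 0, τ=1; S=2+8/5·τ+0·τ²+-3/20·τ³=69/20

  seg 0: a=2 b=8/5 c=0 d=-3/20
  seg 1: a=4 b=-1/5 c=-9/10 d=1/10
S(1) = 69/20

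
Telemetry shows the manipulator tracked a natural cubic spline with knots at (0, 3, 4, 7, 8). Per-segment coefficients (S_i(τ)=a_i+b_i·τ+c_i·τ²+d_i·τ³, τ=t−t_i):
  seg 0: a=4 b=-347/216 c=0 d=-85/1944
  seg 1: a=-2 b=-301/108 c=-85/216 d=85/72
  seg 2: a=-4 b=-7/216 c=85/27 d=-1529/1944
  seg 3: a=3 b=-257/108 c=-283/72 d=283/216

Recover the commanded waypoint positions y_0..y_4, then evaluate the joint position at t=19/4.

y_0 = S_0(0) = a_0 = 4
y_1 = S_1(0) = a_1 = -2
y_2 = S_2(0) = a_2 = -4
y_3 = S_3(0) = a_3 = 3
y_4 = S_3(1) = -2
t_q=19/4 is in segment 2 (τ=3/4); S_2(τ)=-3971/1536

y_0=4 y_1=-2 y_2=-4 y_3=3 y_4=-2
S(19/4) = -3971/1536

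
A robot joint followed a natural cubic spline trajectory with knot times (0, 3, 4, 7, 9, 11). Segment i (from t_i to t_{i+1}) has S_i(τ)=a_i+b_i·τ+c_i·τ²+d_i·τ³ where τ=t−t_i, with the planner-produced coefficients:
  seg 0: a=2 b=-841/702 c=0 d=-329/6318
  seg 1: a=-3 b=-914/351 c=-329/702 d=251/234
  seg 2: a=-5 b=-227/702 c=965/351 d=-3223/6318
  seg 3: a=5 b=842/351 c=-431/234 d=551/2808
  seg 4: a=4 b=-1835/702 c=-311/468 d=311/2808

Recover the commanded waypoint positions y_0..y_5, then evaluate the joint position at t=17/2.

y_0=2 y_1=-3 y_2=-5 y_3=5 y_4=4 y_5=-3
S(17/2) = 2947/576

y_0 = S_0(0) = a_0 = 2
y_1 = S_1(0) = a_1 = -3
y_2 = S_2(0) = a_2 = -5
y_3 = S_3(0) = a_3 = 5
y_4 = S_4(0) = a_4 = 4
y_5 = S_4(2) = -3
t_q=17/2 is in segment 3 (τ=3/2); S_3(τ)=2947/576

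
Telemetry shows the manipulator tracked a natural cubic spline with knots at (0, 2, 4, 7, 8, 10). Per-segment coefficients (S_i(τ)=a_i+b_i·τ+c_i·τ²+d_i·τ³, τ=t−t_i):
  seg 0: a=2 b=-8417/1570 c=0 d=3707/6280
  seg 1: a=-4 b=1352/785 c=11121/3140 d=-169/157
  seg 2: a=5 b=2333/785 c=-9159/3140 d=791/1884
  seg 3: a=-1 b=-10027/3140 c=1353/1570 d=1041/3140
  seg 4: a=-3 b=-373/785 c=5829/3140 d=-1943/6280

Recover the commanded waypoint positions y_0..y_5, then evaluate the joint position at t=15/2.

y_0=2 y_1=-4 y_2=5 y_3=-1 y_4=-3 y_5=1
S(15/2) = -11755/5024

y_0 = S_0(0) = a_0 = 2
y_1 = S_1(0) = a_1 = -4
y_2 = S_2(0) = a_2 = 5
y_3 = S_3(0) = a_3 = -1
y_4 = S_4(0) = a_4 = -3
y_5 = S_4(2) = 1
t_q=15/2 is in segment 3 (τ=1/2); S_3(τ)=-11755/5024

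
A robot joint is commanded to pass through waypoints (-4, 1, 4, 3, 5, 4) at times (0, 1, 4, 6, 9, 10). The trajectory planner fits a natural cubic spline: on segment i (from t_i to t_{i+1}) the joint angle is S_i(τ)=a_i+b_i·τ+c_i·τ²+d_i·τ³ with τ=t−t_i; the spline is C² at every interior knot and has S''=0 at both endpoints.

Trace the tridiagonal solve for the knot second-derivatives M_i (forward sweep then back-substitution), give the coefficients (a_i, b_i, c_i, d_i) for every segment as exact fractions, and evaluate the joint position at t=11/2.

Δ: Δ0=5, Δ1=1, Δ2=-1/2, Δ3=2/3, Δ4=-1
row 1: diag=8, rhs=-24; c'=3/8, d'=-3
row 2: denom=10−3·3/8=71/8; d'=(-9−3·-3)/(71/8)=0
row 3: denom=10−2·16/71=678/71; d'=(7−2·0)/(678/71)=497/678
row 4: denom=8−3·71/226=1595/226; d'=(-10−3·497/678)/(1595/226)=-2757/1595
back: M4=-2757/1595
back: M3=497/678−71/226·-2757/1595=6106/4785
back: M2=0−16/71·6106/4785=-1376/4785
back: M1=-3−3/8·-1376/4785=-4613/1595
M: M0=0, M1=-4613/1595, M2=-1376/4785, M3=6106/4785, M4=-2757/1595, M5=0
seg 0: a=-4, c=M0/2=0, d=(M1−M0)/(6·1)=-4613/9570, b=Δ0−h0·(2M0+M1)/6=52463/9570
seg 1: a=1, c=M1/2=-4613/3190, d=(M2−M1)/(6·3)=1133/7830, b=Δ1−h1·(2M1+M2)/6=19312/4785
seg 2: a=4, c=M2/2=-688/4785, d=(M3−M2)/(6·2)=43/330, b=Δ2−h2·(2M2+M3)/6=-7021/9570
seg 3: a=3, c=M3/2=3053/4785, d=(M4−M3)/(6·3)=-1307/7830, b=Δ3−h3·(2M3+M4)/6=813/3190
seg 4: a=5, c=M4/2=-2757/3190, d=(M5−M4)/(6·1)=919/3190, b=Δ4−h4·(2M4+M5)/6=-676/1595
t_q=11/2 → seg 2, τ=3/2; S=4+-7021/9570·τ+-688/4785·τ²+43/330·τ³=76963/25520

  seg 0: a=-4 b=52463/9570 c=0 d=-4613/9570
  seg 1: a=1 b=19312/4785 c=-4613/3190 d=1133/7830
  seg 2: a=4 b=-7021/9570 c=-688/4785 d=43/330
  seg 3: a=3 b=813/3190 c=3053/4785 d=-1307/7830
  seg 4: a=5 b=-676/1595 c=-2757/3190 d=919/3190
S(11/2) = 76963/25520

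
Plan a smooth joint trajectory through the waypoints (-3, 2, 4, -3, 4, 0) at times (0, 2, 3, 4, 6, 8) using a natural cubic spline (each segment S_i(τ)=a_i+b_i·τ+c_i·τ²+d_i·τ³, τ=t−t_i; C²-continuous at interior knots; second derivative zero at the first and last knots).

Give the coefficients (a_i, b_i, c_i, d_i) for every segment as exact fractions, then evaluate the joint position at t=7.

  seg 0: a=-3 b=399/241 c=0 d=407/1928
  seg 1: a=2 b=2019/482 c=1221/964 d=-3331/964
  seg 2: a=4 b=-3513/964 c=-2193/241 d=5537/964
  seg 3: a=-3 b=-2223/482 c=7839/964 d=-3929/1928
  seg 4: a=4 b=834/241 c=-987/241 d=329/482
S(7) = 1951/482

Δ: Δ0=5/2, Δ1=2, Δ2=-7, Δ3=7/2, Δ4=-2
row 1: diag=6, rhs=-3; c'=1/6, d'=-1/2
row 2: denom=4−1·1/6=23/6; d'=(-54−1·-1/2)/(23/6)=-321/23
row 3: denom=6−1·6/23=132/23; d'=(63−1·-321/23)/(132/23)=295/22
row 4: denom=8−2·23/66=241/33; d'=(-33−2·295/22)/(241/33)=-1974/241
back: M4=-1974/241
back: M3=295/22−23/66·-1974/241=7839/482
back: M2=-321/23−6/23·7839/482=-4386/241
back: M1=-1/2−1/6·-4386/241=1221/482
M: M0=0, M1=1221/482, M2=-4386/241, M3=7839/482, M4=-1974/241, M5=0
seg 0: a=-3, c=M0/2=0, d=(M1−M0)/(6·2)=407/1928, b=Δ0−h0·(2M0+M1)/6=399/241
seg 1: a=2, c=M1/2=1221/964, d=(M2−M1)/(6·1)=-3331/964, b=Δ1−h1·(2M1+M2)/6=2019/482
seg 2: a=4, c=M2/2=-2193/241, d=(M3−M2)/(6·1)=5537/964, b=Δ2−h2·(2M2+M3)/6=-3513/964
seg 3: a=-3, c=M3/2=7839/964, d=(M4−M3)/(6·2)=-3929/1928, b=Δ3−h3·(2M3+M4)/6=-2223/482
seg 4: a=4, c=M4/2=-987/241, d=(M5−M4)/(6·2)=329/482, b=Δ4−h4·(2M4+M5)/6=834/241
t_q=7 → seg 4, τ=1; S=4+834/241·τ+-987/241·τ²+329/482·τ³=1951/482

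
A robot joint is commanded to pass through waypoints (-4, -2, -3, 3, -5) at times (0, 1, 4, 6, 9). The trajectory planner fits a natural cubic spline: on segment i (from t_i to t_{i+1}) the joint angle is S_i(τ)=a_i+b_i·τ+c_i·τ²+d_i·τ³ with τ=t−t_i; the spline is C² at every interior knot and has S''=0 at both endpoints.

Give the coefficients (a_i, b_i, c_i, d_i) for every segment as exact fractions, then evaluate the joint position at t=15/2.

  seg 0: a=-4 b=857/339 c=0 d=-179/339
  seg 1: a=-2 b=320/339 c=-179/113 d=1178/3051
  seg 2: a=-3 b=632/339 c=641/339 d=-299/452
  seg 3: a=3 b=505/339 c=-1409/678 d=1409/6102
S(15/2) = 2419/1808

Δ: Δ0=2, Δ1=-1/3, Δ2=3, Δ3=-8/3
row 1: diag=8, rhs=-14; c'=3/8, d'=-7/4
row 2: denom=10−3·3/8=71/8; d'=(20−3·-7/4)/(71/8)=202/71
row 3: denom=10−2·16/71=678/71; d'=(-34−2·202/71)/(678/71)=-1409/339
back: M3=-1409/339
back: M2=202/71−16/71·-1409/339=1282/339
back: M1=-7/4−3/8·1282/339=-358/113
M: M0=0, M1=-358/113, M2=1282/339, M3=-1409/339, M4=0
seg 0: a=-4, c=M0/2=0, d=(M1−M0)/(6·1)=-179/339, b=Δ0−h0·(2M0+M1)/6=857/339
seg 1: a=-2, c=M1/2=-179/113, d=(M2−M1)/(6·3)=1178/3051, b=Δ1−h1·(2M1+M2)/6=320/339
seg 2: a=-3, c=M2/2=641/339, d=(M3−M2)/(6·2)=-299/452, b=Δ2−h2·(2M2+M3)/6=632/339
seg 3: a=3, c=M3/2=-1409/678, d=(M4−M3)/(6·3)=1409/6102, b=Δ3−h3·(2M3+M4)/6=505/339
t_q=15/2 → seg 3, τ=3/2; S=3+505/339·τ+-1409/678·τ²+1409/6102·τ³=2419/1808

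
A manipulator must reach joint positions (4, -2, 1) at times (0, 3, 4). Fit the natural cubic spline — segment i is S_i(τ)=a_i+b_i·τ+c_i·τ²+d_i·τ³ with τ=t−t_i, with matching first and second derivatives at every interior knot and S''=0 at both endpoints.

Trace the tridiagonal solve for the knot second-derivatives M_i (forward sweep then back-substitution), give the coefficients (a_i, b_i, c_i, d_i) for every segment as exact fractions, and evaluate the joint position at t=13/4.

Δ: Δ0=-2, Δ1=3
row 1: diag=8, rhs=30; c'=1/8, d'=15/4
back: M1=15/4
M: M0=0, M1=15/4, M2=0
seg 0: a=4, c=M0/2=0, d=(M1−M0)/(6·3)=5/24, b=Δ0−h0·(2M0+M1)/6=-31/8
seg 1: a=-2, c=M1/2=15/8, d=(M2−M1)/(6·1)=-5/8, b=Δ1−h1·(2M1+M2)/6=7/4
t_q=13/4 → seg 1, τ=1/4; S=-2+7/4·τ+15/8·τ²+-5/8·τ³=-745/512

  seg 0: a=4 b=-31/8 c=0 d=5/24
  seg 1: a=-2 b=7/4 c=15/8 d=-5/8
S(13/4) = -745/512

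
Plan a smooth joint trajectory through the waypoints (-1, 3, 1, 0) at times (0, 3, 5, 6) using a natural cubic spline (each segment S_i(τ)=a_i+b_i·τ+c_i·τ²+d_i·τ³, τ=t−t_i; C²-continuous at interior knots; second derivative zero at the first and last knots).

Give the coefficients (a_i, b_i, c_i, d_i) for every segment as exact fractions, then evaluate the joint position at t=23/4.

Δ: Δ0=4/3, Δ1=-1, Δ2=-1
row 1: diag=10, rhs=-14; c'=1/5, d'=-7/5
row 2: denom=6−2·1/5=28/5; d'=(0−2·-7/5)/(28/5)=1/2
back: M2=1/2
back: M1=-7/5−1/5·1/2=-3/2
M: M0=0, M1=-3/2, M2=1/2, M3=0
seg 0: a=-1, c=M0/2=0, d=(M1−M0)/(6·3)=-1/12, b=Δ0−h0·(2M0+M1)/6=25/12
seg 1: a=3, c=M1/2=-3/4, d=(M2−M1)/(6·2)=1/6, b=Δ1−h1·(2M1+M2)/6=-1/6
seg 2: a=1, c=M2/2=1/4, d=(M3−M2)/(6·1)=-1/12, b=Δ2−h2·(2M2+M3)/6=-7/6
t_q=23/4 → seg 2, τ=3/4; S=1+-7/6·τ+1/4·τ²+-1/12·τ³=59/256

  seg 0: a=-1 b=25/12 c=0 d=-1/12
  seg 1: a=3 b=-1/6 c=-3/4 d=1/6
  seg 2: a=1 b=-7/6 c=1/4 d=-1/12
S(23/4) = 59/256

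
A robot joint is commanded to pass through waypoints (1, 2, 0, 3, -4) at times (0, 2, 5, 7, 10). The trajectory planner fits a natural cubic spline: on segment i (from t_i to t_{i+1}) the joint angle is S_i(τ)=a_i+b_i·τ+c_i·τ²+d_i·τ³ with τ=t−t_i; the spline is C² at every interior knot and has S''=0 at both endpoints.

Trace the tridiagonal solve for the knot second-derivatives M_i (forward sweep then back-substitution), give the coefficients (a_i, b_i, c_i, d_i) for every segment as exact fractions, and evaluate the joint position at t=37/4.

Δ: Δ0=1/2, Δ1=-2/3, Δ2=3/2, Δ3=-7/3
row 1: diag=10, rhs=-7; c'=3/10, d'=-7/10
row 2: denom=10−3·3/10=91/10; d'=(13−3·-7/10)/(91/10)=151/91
row 3: denom=10−2·20/91=870/91; d'=(-23−2·151/91)/(870/91)=-479/174
back: M3=-479/174
back: M2=151/91−20/91·-479/174=197/87
back: M1=-7/10−3/10·197/87=-40/29
M: M0=0, M1=-40/29, M2=197/87, M3=-479/174, M4=0
seg 0: a=1, c=M0/2=0, d=(M1−M0)/(6·2)=-10/87, b=Δ0−h0·(2M0+M1)/6=167/174
seg 1: a=2, c=M1/2=-20/29, d=(M2−M1)/(6·3)=317/1566, b=Δ1−h1·(2M1+M2)/6=-73/174
seg 2: a=0, c=M2/2=197/174, d=(M3−M2)/(6·2)=-97/232, b=Δ2−h2·(2M2+M3)/6=79/87
seg 3: a=3, c=M3/2=-479/348, d=(M4−M3)/(6·3)=479/3132, b=Δ3−h3·(2M3+M4)/6=73/174
t_q=37/4 → seg 3, τ=9/4; S=3+73/174·τ+-479/348·τ²+479/3132·τ³=-9519/7424

  seg 0: a=1 b=167/174 c=0 d=-10/87
  seg 1: a=2 b=-73/174 c=-20/29 d=317/1566
  seg 2: a=0 b=79/87 c=197/174 d=-97/232
  seg 3: a=3 b=73/174 c=-479/348 d=479/3132
S(37/4) = -9519/7424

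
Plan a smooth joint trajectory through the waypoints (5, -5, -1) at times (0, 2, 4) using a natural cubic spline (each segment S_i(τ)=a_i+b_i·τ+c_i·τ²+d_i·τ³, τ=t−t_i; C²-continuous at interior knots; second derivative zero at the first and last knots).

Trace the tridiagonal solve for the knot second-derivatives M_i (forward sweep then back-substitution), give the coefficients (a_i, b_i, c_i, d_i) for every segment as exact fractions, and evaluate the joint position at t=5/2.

  seg 0: a=5 b=-27/4 c=0 d=7/16
  seg 1: a=-5 b=-3/2 c=21/8 d=-7/16
S(5/2) = -659/128

Δ: Δ0=-5, Δ1=2
row 1: diag=8, rhs=42; c'=1/4, d'=21/4
back: M1=21/4
M: M0=0, M1=21/4, M2=0
seg 0: a=5, c=M0/2=0, d=(M1−M0)/(6·2)=7/16, b=Δ0−h0·(2M0+M1)/6=-27/4
seg 1: a=-5, c=M1/2=21/8, d=(M2−M1)/(6·2)=-7/16, b=Δ1−h1·(2M1+M2)/6=-3/2
t_q=5/2 → seg 1, τ=1/2; S=-5+-3/2·τ+21/8·τ²+-7/16·τ³=-659/128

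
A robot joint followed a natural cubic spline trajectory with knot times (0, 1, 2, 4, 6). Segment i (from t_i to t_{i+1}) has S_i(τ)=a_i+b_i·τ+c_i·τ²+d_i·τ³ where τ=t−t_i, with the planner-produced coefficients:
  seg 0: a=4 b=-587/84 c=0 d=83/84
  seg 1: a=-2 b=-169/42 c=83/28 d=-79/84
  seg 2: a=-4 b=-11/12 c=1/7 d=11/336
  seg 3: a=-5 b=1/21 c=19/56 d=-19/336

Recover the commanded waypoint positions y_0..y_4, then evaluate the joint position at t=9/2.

y_0 = S_0(0) = a_0 = 4
y_1 = S_1(0) = a_1 = -2
y_2 = S_2(0) = a_2 = -4
y_3 = S_3(0) = a_3 = -5
y_4 = S_3(2) = -4
t_q=9/2 is in segment 3 (τ=1/2); S_3(τ)=-627/128

y_0=4 y_1=-2 y_2=-4 y_3=-5 y_4=-4
S(9/2) = -627/128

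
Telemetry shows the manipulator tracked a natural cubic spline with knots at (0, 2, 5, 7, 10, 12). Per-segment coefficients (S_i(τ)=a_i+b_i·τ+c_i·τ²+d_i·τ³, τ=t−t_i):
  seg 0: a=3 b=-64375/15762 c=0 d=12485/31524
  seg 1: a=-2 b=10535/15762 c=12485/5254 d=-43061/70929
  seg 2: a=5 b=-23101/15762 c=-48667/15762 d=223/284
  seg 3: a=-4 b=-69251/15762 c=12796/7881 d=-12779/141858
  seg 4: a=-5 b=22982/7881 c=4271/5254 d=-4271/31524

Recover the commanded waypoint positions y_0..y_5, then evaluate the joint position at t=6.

y_0 = S_0(0) = a_0 = 3
y_1 = S_1(0) = a_1 = -2
y_2 = S_2(0) = a_2 = 5
y_3 = S_3(0) = a_3 = -4
y_4 = S_4(0) = a_4 = -5
y_5 = S_4(2) = 3
t_q=6 is in segment 2 (τ=1); S_2(τ)=547/444

y_0=3 y_1=-2 y_2=5 y_3=-4 y_4=-5 y_5=3
S(6) = 547/444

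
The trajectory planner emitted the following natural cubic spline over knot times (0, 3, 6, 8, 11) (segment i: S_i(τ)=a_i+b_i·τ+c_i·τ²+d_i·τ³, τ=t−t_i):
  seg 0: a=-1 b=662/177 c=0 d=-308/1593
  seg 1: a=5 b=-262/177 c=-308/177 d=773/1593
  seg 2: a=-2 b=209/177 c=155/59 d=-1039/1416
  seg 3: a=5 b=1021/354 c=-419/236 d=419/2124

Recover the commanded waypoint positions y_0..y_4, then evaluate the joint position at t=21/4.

y_0 = S_0(0) = a_0 = -1
y_1 = S_1(0) = a_1 = 5
y_2 = S_2(0) = a_2 = -2
y_3 = S_3(0) = a_3 = 5
y_4 = S_3(3) = 3
t_q=21/4 is in segment 1 (τ=9/4); S_1(τ)=-6089/3776

y_0=-1 y_1=5 y_2=-2 y_3=5 y_4=3
S(21/4) = -6089/3776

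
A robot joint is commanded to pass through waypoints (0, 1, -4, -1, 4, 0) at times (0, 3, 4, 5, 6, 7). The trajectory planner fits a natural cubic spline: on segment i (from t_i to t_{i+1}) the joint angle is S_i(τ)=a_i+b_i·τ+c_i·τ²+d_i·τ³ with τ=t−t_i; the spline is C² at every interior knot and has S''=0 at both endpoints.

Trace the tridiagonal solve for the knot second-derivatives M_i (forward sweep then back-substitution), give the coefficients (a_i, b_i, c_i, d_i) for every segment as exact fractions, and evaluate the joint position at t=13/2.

  seg 0: a=0 b=4048/1299 c=0 d=-1205/3897
  seg 1: a=1 b=-6797/1299 c=-1205/433 d=3917/1299
  seg 2: a=-4 b=-2276/1299 c=2712/433 d=-1963/1299
  seg 3: a=-1 b=8107/1299 c=749/433 d=-3859/1299
  seg 4: a=4 b=1024/1299 c=-3110/433 d=3110/1299
S(13/2) = 5019/1732

Δ: Δ0=1/3, Δ1=-5, Δ2=3, Δ3=5, Δ4=-4
row 1: diag=8, rhs=-32; c'=1/8, d'=-4
row 2: denom=4−1·1/8=31/8; d'=(48−1·-4)/(31/8)=416/31
row 3: denom=4−1·8/31=116/31; d'=(12−1·416/31)/(116/31)=-11/29
row 4: denom=4−1·31/116=433/116; d'=(-54−1·-11/29)/(433/116)=-6220/433
back: M4=-6220/433
back: M3=-11/29−31/116·-6220/433=1498/433
back: M2=416/31−8/31·1498/433=5424/433
back: M1=-4−1/8·5424/433=-2410/433
M: M0=0, M1=-2410/433, M2=5424/433, M3=1498/433, M4=-6220/433, M5=0
seg 0: a=0, c=M0/2=0, d=(M1−M0)/(6·3)=-1205/3897, b=Δ0−h0·(2M0+M1)/6=4048/1299
seg 1: a=1, c=M1/2=-1205/433, d=(M2−M1)/(6·1)=3917/1299, b=Δ1−h1·(2M1+M2)/6=-6797/1299
seg 2: a=-4, c=M2/2=2712/433, d=(M3−M2)/(6·1)=-1963/1299, b=Δ2−h2·(2M2+M3)/6=-2276/1299
seg 3: a=-1, c=M3/2=749/433, d=(M4−M3)/(6·1)=-3859/1299, b=Δ3−h3·(2M3+M4)/6=8107/1299
seg 4: a=4, c=M4/2=-3110/433, d=(M5−M4)/(6·1)=3110/1299, b=Δ4−h4·(2M4+M5)/6=1024/1299
t_q=13/2 → seg 4, τ=1/2; S=4+1024/1299·τ+-3110/433·τ²+3110/1299·τ³=5019/1732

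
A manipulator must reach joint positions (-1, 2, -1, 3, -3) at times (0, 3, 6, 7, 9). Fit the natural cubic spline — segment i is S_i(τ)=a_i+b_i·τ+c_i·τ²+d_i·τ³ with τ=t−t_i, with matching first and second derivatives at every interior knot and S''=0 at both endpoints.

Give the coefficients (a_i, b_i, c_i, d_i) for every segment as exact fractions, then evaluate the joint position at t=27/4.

  seg 0: a=-1 b=75/34 c=0 d=-41/306
  seg 1: a=2 b=-24/17 c=-41/34 d=137/306
  seg 2: a=-1 b=117/34 c=48/17 d=-77/34
  seg 3: a=3 b=39/17 c=-135/34 d=45/68
S(27/4) = 4817/2176

Δ: Δ0=1, Δ1=-1, Δ2=4, Δ3=-3
row 1: diag=12, rhs=-12; c'=1/4, d'=-1
row 2: denom=8−3·1/4=29/4; d'=(30−3·-1)/(29/4)=132/29
row 3: denom=6−1·4/29=170/29; d'=(-42−1·132/29)/(170/29)=-135/17
back: M3=-135/17
back: M2=132/29−4/29·-135/17=96/17
back: M1=-1−1/4·96/17=-41/17
M: M0=0, M1=-41/17, M2=96/17, M3=-135/17, M4=0
seg 0: a=-1, c=M0/2=0, d=(M1−M0)/(6·3)=-41/306, b=Δ0−h0·(2M0+M1)/6=75/34
seg 1: a=2, c=M1/2=-41/34, d=(M2−M1)/(6·3)=137/306, b=Δ1−h1·(2M1+M2)/6=-24/17
seg 2: a=-1, c=M2/2=48/17, d=(M3−M2)/(6·1)=-77/34, b=Δ2−h2·(2M2+M3)/6=117/34
seg 3: a=3, c=M3/2=-135/34, d=(M4−M3)/(6·2)=45/68, b=Δ3−h3·(2M3+M4)/6=39/17
t_q=27/4 → seg 2, τ=3/4; S=-1+117/34·τ+48/17·τ²+-77/34·τ³=4817/2176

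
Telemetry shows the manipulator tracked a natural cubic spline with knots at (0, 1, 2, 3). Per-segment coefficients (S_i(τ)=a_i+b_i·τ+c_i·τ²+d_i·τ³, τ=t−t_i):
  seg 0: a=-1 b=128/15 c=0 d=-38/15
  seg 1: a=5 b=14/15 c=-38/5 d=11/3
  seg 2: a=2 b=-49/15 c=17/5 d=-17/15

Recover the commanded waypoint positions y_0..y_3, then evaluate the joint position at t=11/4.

y_0 = S_0(0) = a_0 = -1
y_1 = S_1(0) = a_1 = 5
y_2 = S_2(0) = a_2 = 2
y_3 = S_2(1) = 1
t_q=11/4 is in segment 2 (τ=3/4); S_2(τ)=63/64

y_0=-1 y_1=5 y_2=2 y_3=1
S(11/4) = 63/64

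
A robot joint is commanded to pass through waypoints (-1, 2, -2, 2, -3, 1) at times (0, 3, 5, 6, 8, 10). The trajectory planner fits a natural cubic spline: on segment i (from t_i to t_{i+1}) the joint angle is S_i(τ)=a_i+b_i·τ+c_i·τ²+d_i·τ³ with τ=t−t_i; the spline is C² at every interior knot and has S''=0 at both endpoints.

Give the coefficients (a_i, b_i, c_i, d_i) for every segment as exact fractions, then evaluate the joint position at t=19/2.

  seg 0: a=-1 b=3319/1192 c=0 d=-709/3576
  seg 1: a=2 b=-1531/596 c=-2127/1192 d=1233/1192
  seg 2: a=-2 b=1613/596 c=5271/1192 d=-3729/1192
  seg 3: a=2 b=2581/1192 c=-1479/298 d=6271/4768
  seg 4: a=-3 b=-1135/596 c=6981/2384 d=-2327/4768
S(19/2) = -34905/38144

Δ: Δ0=1, Δ1=-2, Δ2=4, Δ3=-5/2, Δ4=2
row 1: diag=10, rhs=-18; c'=1/5, d'=-9/5
row 2: denom=6−2·1/5=28/5; d'=(36−2·-9/5)/(28/5)=99/14
row 3: denom=6−1·5/28=163/28; d'=(-39−1·99/14)/(163/28)=-1290/163
row 4: denom=8−2·56/163=1192/163; d'=(27−2·-1290/163)/(1192/163)=6981/1192
back: M4=6981/1192
back: M3=-1290/163−56/163·6981/1192=-1479/149
back: M2=99/14−5/28·-1479/149=5271/596
back: M1=-9/5−1/5·5271/596=-2127/596
M: M0=0, M1=-2127/596, M2=5271/596, M3=-1479/149, M4=6981/1192, M5=0
seg 0: a=-1, c=M0/2=0, d=(M1−M0)/(6·3)=-709/3576, b=Δ0−h0·(2M0+M1)/6=3319/1192
seg 1: a=2, c=M1/2=-2127/1192, d=(M2−M1)/(6·2)=1233/1192, b=Δ1−h1·(2M1+M2)/6=-1531/596
seg 2: a=-2, c=M2/2=5271/1192, d=(M3−M2)/(6·1)=-3729/1192, b=Δ2−h2·(2M2+M3)/6=1613/596
seg 3: a=2, c=M3/2=-1479/298, d=(M4−M3)/(6·2)=6271/4768, b=Δ3−h3·(2M3+M4)/6=2581/1192
seg 4: a=-3, c=M4/2=6981/2384, d=(M5−M4)/(6·2)=-2327/4768, b=Δ4−h4·(2M4+M5)/6=-1135/596
t_q=19/2 → seg 4, τ=3/2; S=-3+-1135/596·τ+6981/2384·τ²+-2327/4768·τ³=-34905/38144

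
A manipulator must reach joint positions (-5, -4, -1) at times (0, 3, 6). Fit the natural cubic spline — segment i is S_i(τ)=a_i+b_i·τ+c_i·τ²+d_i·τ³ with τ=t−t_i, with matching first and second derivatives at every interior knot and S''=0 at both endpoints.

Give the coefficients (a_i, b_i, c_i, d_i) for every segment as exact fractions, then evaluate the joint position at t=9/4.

  seg 0: a=-5 b=1/6 c=0 d=1/54
  seg 1: a=-4 b=2/3 c=1/6 d=-1/54
S(9/4) = -565/128

Δ: Δ0=1/3, Δ1=1
row 1: diag=12, rhs=4; c'=1/4, d'=1/3
back: M1=1/3
M: M0=0, M1=1/3, M2=0
seg 0: a=-5, c=M0/2=0, d=(M1−M0)/(6·3)=1/54, b=Δ0−h0·(2M0+M1)/6=1/6
seg 1: a=-4, c=M1/2=1/6, d=(M2−M1)/(6·3)=-1/54, b=Δ1−h1·(2M1+M2)/6=2/3
t_q=9/4 → seg 0, τ=9/4; S=-5+1/6·τ+0·τ²+1/54·τ³=-565/128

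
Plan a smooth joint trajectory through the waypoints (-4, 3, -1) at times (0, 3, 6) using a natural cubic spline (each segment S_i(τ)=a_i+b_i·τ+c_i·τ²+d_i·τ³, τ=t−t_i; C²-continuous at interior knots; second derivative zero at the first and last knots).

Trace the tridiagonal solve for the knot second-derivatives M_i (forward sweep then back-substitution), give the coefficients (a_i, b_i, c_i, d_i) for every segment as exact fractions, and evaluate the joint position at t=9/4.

  seg 0: a=-4 b=13/4 c=0 d=-11/108
  seg 1: a=3 b=1/2 c=-11/12 d=11/108
S(9/4) = 551/256

Δ: Δ0=7/3, Δ1=-4/3
row 1: diag=12, rhs=-22; c'=1/4, d'=-11/6
back: M1=-11/6
M: M0=0, M1=-11/6, M2=0
seg 0: a=-4, c=M0/2=0, d=(M1−M0)/(6·3)=-11/108, b=Δ0−h0·(2M0+M1)/6=13/4
seg 1: a=3, c=M1/2=-11/12, d=(M2−M1)/(6·3)=11/108, b=Δ1−h1·(2M1+M2)/6=1/2
t_q=9/4 → seg 0, τ=9/4; S=-4+13/4·τ+0·τ²+-11/108·τ³=551/256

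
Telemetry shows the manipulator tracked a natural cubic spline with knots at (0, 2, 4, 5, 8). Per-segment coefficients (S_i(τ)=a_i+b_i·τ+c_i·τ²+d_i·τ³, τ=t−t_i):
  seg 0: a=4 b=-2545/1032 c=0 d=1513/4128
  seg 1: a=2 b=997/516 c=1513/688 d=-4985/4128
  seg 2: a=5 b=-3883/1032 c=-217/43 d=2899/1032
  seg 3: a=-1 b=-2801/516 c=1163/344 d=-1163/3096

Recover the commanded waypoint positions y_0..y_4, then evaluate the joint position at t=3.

y_0=4 y_1=2 y_2=5 y_3=-1 y_4=3
S(3) = 6775/1376

y_0 = S_0(0) = a_0 = 4
y_1 = S_1(0) = a_1 = 2
y_2 = S_2(0) = a_2 = 5
y_3 = S_3(0) = a_3 = -1
y_4 = S_3(3) = 3
t_q=3 is in segment 1 (τ=1); S_1(τ)=6775/1376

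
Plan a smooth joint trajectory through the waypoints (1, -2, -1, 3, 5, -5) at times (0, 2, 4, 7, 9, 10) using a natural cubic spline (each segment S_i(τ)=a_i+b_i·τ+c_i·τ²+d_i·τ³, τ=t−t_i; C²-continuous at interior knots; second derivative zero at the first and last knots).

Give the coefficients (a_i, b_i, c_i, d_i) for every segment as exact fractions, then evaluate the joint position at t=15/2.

  seg 0: a=1 b=-1465/717 c=0 d=779/5736
  seg 1: a=-2 b=-593/1434 c=779/956 d=-1027/5736
  seg 2: a=-1 b=500/717 c=-62/239 d=338/2151
  seg 3: a=3 b=2426/717 c=276/239 d=-3365/2868
  seg 4: a=5 b=-4357/717 c=-2813/478 d=2813/1434
S(15/2) = 36969/7648

Δ: Δ0=-3/2, Δ1=1/2, Δ2=4/3, Δ3=1, Δ4=-10
row 1: diag=8, rhs=12; c'=1/4, d'=3/2
row 2: denom=10−2·1/4=19/2; d'=(5−2·3/2)/(19/2)=4/19
row 3: denom=10−3·6/19=172/19; d'=(-2−3·4/19)/(172/19)=-25/86
row 4: denom=6−2·19/86=239/43; d'=(-66−2·-25/86)/(239/43)=-2813/239
back: M4=-2813/239
back: M3=-25/86−19/86·-2813/239=552/239
back: M2=4/19−6/19·552/239=-124/239
back: M1=3/2−1/4·-124/239=779/478
M: M0=0, M1=779/478, M2=-124/239, M3=552/239, M4=-2813/239, M5=0
seg 0: a=1, c=M0/2=0, d=(M1−M0)/(6·2)=779/5736, b=Δ0−h0·(2M0+M1)/6=-1465/717
seg 1: a=-2, c=M1/2=779/956, d=(M2−M1)/(6·2)=-1027/5736, b=Δ1−h1·(2M1+M2)/6=-593/1434
seg 2: a=-1, c=M2/2=-62/239, d=(M3−M2)/(6·3)=338/2151, b=Δ2−h2·(2M2+M3)/6=500/717
seg 3: a=3, c=M3/2=276/239, d=(M4−M3)/(6·2)=-3365/2868, b=Δ3−h3·(2M3+M4)/6=2426/717
seg 4: a=5, c=M4/2=-2813/478, d=(M5−M4)/(6·1)=2813/1434, b=Δ4−h4·(2M4+M5)/6=-4357/717
t_q=15/2 → seg 3, τ=1/2; S=3+2426/717·τ+276/239·τ²+-3365/2868·τ³=36969/7648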